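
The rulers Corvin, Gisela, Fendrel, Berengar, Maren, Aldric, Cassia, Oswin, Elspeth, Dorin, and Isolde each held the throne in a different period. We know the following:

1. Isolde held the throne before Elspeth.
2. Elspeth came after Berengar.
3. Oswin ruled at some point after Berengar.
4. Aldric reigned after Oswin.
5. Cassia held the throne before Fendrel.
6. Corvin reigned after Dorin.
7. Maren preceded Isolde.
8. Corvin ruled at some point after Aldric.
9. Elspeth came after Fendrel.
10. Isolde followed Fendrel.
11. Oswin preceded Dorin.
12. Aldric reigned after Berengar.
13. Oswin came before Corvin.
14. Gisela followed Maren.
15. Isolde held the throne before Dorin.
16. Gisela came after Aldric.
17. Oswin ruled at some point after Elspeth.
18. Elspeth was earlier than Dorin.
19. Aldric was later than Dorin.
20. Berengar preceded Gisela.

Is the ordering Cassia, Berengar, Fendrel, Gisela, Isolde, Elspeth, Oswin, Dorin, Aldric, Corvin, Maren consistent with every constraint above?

no

The constraints require Maren before Isolde, but in the proposed sequence Isolde appears ahead of Maren. That one violation is enough.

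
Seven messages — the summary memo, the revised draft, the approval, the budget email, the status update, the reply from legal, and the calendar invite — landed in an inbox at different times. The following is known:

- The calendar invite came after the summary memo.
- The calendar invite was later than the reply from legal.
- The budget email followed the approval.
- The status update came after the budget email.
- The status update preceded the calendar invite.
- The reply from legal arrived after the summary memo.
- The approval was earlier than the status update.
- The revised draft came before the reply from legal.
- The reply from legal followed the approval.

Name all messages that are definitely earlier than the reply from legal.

the approval, the revised draft, the summary memo

Directly stated before the reply from legal: the approval, the revised draft, and the summary memo.
No chain forces the budget email (or any of the others) ahead of the reply from legal.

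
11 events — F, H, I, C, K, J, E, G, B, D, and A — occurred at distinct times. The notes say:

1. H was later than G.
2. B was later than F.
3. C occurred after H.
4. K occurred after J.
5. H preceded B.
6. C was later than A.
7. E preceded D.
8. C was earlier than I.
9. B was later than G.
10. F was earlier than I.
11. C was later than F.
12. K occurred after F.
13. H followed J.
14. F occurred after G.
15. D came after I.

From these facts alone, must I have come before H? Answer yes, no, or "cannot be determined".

no

Tracing the constraints gives H → C → I, so H must come before I.
That means I cannot be before H.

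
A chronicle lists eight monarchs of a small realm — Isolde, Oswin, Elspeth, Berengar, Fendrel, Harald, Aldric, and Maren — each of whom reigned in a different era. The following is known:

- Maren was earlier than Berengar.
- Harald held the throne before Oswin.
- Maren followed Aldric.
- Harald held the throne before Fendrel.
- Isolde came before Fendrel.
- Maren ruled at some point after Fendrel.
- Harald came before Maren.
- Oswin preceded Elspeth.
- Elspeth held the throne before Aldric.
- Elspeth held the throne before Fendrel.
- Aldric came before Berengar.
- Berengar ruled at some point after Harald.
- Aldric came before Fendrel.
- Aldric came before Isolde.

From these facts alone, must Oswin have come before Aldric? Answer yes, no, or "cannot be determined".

yes

Chain the constraints: Oswin → Elspeth → Aldric. Each link is directly stated, so Oswin comes before Aldric.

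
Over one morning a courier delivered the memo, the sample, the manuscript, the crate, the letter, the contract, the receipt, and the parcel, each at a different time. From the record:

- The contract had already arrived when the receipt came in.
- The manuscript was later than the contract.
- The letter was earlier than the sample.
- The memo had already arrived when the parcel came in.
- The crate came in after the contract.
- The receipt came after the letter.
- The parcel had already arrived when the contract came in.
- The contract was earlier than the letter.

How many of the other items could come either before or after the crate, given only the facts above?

4

Forced before the crate: the contract, the memo, and the parcel.
That leaves the letter, the manuscript, the receipt, and the sample with no forced order relative to the crate — 4.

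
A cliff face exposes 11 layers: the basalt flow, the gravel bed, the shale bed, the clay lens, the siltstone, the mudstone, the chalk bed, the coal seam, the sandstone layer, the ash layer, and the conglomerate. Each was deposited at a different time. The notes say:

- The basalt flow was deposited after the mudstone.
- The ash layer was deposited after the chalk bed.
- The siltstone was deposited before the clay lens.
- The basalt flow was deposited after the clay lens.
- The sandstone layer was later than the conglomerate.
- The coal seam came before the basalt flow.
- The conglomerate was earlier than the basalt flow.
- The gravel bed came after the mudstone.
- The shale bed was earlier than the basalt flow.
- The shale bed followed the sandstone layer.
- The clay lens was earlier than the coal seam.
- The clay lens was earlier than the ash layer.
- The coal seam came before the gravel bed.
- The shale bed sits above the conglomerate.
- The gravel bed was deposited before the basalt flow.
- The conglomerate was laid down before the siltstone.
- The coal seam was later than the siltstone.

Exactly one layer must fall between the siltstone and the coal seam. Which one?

the clay lens

Tracing the constraints gives the siltstone → the clay lens → the coal seam, so the clay lens sits after the siltstone and before the coal seam.
No other layer is forced both after the siltstone and before the coal seam.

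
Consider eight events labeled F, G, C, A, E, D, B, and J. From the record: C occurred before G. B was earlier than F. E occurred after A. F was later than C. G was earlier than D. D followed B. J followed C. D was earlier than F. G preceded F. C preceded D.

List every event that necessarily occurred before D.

B, C, G

Directly stated before D: B, C, and G.
No chain forces J (or any of the others) ahead of D.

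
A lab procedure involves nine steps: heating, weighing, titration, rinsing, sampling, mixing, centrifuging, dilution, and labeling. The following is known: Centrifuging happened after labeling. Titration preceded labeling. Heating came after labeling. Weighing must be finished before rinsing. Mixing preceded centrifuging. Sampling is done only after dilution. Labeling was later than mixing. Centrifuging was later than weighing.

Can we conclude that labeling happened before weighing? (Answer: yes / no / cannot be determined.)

cannot be determined

No chain of stated constraints runs from labeling to weighing, and none runs from weighing to labeling either.
So the relative order of labeling and weighing is not fixed by the given facts.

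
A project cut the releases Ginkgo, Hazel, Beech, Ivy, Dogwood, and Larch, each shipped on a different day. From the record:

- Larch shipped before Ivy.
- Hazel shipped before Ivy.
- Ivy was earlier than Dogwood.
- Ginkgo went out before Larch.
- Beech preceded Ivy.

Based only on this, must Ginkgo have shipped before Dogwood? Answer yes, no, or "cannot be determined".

yes

Chain the constraints: Ginkgo → Larch → Ivy → Dogwood. Each link is directly stated, so Ginkgo comes before Dogwood.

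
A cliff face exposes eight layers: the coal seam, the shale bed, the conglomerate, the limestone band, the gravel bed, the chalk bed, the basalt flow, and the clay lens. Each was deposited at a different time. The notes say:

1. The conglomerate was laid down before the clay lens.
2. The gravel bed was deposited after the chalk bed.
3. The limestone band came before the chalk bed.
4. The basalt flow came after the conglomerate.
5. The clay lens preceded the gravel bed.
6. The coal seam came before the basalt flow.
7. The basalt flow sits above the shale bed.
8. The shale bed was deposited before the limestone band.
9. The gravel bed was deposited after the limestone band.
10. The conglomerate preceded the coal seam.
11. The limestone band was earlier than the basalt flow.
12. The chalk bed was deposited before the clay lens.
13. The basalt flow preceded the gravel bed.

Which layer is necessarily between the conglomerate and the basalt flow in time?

Tracing the constraints gives the conglomerate → the coal seam → the basalt flow, so the coal seam sits after the conglomerate and before the basalt flow.
No other layer is forced both after the conglomerate and before the basalt flow.

the coal seam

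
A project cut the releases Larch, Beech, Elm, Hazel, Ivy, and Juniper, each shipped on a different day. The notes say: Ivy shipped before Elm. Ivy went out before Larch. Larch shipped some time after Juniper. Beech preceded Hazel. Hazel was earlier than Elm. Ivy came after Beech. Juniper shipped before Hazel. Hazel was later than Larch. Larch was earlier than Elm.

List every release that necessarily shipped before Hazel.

Beech, Ivy, Juniper, Larch

Directly stated before Hazel: Beech, Juniper, and Larch.
Ivy reaches Hazel via Ivy → Larch → Hazel.
No chain forces Elm ahead of Hazel.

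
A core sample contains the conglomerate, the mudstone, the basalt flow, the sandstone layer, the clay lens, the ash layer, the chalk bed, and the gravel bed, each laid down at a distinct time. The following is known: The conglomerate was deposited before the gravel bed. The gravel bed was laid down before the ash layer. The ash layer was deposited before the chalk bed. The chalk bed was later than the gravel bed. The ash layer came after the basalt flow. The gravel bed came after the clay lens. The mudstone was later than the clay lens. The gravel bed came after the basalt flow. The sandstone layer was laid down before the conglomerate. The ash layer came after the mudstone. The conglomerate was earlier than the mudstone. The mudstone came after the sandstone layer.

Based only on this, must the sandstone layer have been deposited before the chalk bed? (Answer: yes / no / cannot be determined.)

yes

Chain the constraints: the sandstone layer → the mudstone → the ash layer → the chalk bed. Each link is directly stated, so the sandstone layer comes before the chalk bed.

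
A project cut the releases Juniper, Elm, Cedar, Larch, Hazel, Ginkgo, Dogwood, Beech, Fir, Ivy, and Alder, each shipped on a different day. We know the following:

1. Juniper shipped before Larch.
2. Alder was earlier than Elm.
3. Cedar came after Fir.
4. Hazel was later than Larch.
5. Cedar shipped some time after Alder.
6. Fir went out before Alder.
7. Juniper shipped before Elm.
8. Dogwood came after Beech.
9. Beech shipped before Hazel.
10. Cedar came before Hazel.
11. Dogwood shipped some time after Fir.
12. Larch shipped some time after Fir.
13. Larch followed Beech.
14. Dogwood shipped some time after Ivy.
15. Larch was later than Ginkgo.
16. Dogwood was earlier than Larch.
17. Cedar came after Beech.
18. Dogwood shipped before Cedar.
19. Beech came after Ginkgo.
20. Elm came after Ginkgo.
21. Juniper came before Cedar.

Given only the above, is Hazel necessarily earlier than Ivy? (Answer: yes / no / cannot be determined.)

no

Tracing the constraints gives Ivy → Dogwood → Cedar → Hazel, so Ivy must come before Hazel.
That means Hazel cannot be before Ivy.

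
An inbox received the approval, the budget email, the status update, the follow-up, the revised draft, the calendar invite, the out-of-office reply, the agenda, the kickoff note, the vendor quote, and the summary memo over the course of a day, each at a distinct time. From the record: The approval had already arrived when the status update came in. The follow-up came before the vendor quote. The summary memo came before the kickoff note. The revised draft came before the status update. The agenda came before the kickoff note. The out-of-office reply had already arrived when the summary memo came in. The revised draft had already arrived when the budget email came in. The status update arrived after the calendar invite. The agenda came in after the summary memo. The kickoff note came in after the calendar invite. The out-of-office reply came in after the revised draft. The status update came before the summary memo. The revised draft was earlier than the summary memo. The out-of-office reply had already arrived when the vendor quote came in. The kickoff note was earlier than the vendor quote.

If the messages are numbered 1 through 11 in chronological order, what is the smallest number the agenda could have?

7

The approval, the calendar invite, the out-of-office reply, the revised draft, the status update, and the summary memo must all come before the agenda — 6 forced predecessors.
Nothing else is forced ahead of the agenda, so its earliest slot is position 6 + 1 = 7.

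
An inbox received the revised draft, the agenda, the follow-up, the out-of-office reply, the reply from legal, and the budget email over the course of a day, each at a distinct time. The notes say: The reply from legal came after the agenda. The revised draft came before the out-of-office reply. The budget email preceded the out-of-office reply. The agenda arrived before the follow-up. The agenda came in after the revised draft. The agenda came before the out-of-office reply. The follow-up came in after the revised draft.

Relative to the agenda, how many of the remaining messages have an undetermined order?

Forced before the agenda: the revised draft; forced after the agenda: the follow-up, the out-of-office reply, and the reply from legal.
That leaves the budget email with no forced order relative to the agenda — 1.

1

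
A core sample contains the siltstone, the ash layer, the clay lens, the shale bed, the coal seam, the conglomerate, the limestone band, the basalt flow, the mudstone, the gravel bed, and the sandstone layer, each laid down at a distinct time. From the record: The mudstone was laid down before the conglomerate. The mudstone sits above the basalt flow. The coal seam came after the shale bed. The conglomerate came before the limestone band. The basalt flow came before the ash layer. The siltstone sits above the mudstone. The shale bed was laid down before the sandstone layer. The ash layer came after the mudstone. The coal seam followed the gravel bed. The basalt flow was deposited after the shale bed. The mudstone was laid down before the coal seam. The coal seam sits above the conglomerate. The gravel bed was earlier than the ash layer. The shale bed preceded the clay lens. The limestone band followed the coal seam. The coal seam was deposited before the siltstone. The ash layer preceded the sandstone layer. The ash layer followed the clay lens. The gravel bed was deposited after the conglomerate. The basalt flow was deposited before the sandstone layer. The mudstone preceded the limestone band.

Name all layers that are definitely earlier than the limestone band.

Directly stated before the limestone band: the coal seam, the conglomerate, and the mudstone.
The basalt flow reaches the limestone band via the basalt flow → the mudstone → the limestone band.
The gravel bed reaches the limestone band via the gravel bed → the coal seam → the limestone band.
The shale bed reaches the limestone band via the shale bed → the coal seam → the limestone band.

the basalt flow, the coal seam, the conglomerate, the gravel bed, the mudstone, the shale bed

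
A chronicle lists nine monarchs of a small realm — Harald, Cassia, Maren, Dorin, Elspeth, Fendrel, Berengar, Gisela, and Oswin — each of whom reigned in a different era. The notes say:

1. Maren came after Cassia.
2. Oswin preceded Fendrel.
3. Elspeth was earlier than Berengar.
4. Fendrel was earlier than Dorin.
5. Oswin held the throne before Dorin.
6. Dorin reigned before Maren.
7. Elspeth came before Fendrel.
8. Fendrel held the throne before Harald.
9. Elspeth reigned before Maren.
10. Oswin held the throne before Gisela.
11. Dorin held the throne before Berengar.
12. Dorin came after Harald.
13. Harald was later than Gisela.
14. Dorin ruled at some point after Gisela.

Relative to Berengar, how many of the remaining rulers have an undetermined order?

2

Forced before Berengar: Dorin, Elspeth, Fendrel, Gisela, Harald, and Oswin.
That leaves Cassia and Maren with no forced order relative to Berengar — 2.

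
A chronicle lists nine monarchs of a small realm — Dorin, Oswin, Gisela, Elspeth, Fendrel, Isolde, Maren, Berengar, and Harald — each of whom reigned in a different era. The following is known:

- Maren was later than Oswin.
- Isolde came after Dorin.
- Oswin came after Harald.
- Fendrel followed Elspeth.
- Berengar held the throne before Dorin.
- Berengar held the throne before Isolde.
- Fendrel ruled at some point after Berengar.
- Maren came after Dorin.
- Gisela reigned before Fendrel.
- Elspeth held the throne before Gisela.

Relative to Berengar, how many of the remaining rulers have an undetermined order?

Forced after Berengar: Dorin, Fendrel, Isolde, and Maren.
That leaves Elspeth, Gisela, Harald, and Oswin with no forced order relative to Berengar — 4.

4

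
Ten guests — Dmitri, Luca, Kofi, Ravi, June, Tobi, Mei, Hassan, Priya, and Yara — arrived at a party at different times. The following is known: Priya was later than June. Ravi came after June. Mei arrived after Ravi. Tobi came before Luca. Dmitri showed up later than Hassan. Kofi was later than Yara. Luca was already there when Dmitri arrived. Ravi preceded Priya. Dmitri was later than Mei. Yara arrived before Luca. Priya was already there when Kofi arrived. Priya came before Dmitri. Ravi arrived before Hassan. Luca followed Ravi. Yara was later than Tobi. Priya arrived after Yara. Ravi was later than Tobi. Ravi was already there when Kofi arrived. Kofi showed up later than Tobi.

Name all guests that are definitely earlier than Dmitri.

Directly stated before Dmitri: Hassan, Luca, Mei, and Priya.
June reaches Dmitri via June → Priya → Dmitri.
Ravi reaches Dmitri via Ravi → Hassan → Dmitri.
Tobi reaches Dmitri via Tobi → Luca → Dmitri.
Likewise Yara reaches Dmitri by chaining the stated constraints.
No chain forces Kofi ahead of Dmitri.

Hassan, June, Luca, Mei, Priya, Ravi, Tobi, Yara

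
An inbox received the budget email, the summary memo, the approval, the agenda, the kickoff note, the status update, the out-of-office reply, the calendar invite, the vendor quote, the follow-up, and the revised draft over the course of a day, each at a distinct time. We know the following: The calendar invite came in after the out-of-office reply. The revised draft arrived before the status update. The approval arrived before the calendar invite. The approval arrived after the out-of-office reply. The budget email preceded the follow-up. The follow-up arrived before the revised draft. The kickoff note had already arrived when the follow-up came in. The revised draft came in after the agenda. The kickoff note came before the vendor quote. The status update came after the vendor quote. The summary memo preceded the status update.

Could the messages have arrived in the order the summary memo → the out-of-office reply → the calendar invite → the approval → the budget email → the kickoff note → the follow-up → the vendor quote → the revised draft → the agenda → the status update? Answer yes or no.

The constraints require the agenda before the revised draft, but in the proposed sequence the revised draft appears ahead of the agenda. That one violation is enough.

no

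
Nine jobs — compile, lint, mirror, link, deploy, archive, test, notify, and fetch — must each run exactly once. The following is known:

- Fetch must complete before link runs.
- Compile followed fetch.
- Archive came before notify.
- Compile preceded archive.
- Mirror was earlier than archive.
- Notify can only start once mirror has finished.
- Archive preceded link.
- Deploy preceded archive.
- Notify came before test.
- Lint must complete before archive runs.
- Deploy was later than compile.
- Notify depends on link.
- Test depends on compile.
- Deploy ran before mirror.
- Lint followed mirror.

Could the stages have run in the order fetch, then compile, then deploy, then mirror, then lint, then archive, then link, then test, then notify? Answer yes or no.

The constraints require notify before test, but in the proposed sequence test appears ahead of notify. That one violation is enough.

no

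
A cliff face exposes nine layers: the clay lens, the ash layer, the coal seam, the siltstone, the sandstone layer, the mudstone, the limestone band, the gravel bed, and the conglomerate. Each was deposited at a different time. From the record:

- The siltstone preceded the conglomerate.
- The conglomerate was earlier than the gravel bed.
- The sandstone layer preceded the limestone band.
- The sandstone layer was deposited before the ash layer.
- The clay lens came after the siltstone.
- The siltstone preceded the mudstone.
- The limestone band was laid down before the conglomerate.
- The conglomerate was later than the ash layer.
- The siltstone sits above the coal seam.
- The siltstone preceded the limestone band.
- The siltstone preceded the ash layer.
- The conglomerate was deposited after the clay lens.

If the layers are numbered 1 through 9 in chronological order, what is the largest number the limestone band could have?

The limestone band must come before the conglomerate and the gravel bed — 2 layers forced after it.
Everything else can be placed before the limestone band in some valid order, so the limestone band can sit as late as position 9 − 2 = 7.

7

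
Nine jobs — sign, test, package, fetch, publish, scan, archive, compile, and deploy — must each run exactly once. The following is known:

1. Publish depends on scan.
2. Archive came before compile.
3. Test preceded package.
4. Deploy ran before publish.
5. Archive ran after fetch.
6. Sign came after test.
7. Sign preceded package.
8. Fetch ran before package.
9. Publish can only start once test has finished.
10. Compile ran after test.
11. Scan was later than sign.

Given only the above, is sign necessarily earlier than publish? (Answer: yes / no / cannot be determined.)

yes

Chain the constraints: sign → scan → publish. Each link is directly stated, so sign comes before publish.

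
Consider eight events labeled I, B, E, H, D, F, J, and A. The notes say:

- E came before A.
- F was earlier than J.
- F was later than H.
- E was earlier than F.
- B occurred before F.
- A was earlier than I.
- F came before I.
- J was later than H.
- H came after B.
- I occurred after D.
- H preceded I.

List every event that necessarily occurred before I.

A, B, D, E, F, H

Directly stated before I: A, D, F, and H.
B reaches I via B → F → I.
E reaches I via E → F → I.
No chain forces J ahead of I.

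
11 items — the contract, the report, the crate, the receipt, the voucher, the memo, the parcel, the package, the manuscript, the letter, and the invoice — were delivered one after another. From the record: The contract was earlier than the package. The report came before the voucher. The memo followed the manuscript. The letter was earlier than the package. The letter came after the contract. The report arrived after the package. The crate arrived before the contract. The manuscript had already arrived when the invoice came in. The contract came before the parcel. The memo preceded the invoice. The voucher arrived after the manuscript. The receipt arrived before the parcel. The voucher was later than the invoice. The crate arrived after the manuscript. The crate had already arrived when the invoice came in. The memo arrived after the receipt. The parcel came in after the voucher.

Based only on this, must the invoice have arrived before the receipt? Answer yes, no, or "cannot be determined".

no

Tracing the constraints gives the receipt → the memo → the invoice, so the receipt must come before the invoice.
That means the invoice cannot be before the receipt.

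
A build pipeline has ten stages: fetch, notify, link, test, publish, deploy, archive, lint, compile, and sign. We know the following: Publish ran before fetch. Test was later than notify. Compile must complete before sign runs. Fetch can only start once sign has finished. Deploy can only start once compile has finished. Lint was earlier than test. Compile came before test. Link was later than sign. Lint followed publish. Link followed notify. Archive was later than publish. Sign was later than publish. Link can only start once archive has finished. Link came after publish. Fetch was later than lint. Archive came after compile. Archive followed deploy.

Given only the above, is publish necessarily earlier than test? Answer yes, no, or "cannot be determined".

yes

Chain the constraints: publish → lint → test. Each link is directly stated, so publish comes before test.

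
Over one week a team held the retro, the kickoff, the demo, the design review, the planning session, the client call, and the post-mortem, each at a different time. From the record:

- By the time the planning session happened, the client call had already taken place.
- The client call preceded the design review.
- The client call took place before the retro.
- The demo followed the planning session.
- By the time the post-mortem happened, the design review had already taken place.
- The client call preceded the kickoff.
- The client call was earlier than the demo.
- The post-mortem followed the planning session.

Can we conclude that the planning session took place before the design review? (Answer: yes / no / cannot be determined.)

No chain of stated constraints runs from the planning session to the design review, and none runs from the design review to the planning session either.
So the relative order of the planning session and the design review is not fixed by the given facts.

cannot be determined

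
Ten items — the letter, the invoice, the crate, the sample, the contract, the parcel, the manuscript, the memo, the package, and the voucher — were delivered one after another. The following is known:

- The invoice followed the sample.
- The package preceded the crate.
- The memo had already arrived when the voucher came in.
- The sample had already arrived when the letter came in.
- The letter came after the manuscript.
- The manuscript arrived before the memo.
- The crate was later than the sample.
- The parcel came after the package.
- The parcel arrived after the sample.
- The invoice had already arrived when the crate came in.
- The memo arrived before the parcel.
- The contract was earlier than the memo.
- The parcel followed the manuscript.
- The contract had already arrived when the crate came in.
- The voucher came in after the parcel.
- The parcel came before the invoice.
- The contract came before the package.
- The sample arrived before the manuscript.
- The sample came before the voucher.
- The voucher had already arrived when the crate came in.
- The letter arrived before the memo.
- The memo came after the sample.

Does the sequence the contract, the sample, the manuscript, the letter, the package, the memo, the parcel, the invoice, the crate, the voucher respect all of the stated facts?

The constraints require the voucher before the crate, but in the proposed sequence the crate appears ahead of the voucher. That one violation is enough.

no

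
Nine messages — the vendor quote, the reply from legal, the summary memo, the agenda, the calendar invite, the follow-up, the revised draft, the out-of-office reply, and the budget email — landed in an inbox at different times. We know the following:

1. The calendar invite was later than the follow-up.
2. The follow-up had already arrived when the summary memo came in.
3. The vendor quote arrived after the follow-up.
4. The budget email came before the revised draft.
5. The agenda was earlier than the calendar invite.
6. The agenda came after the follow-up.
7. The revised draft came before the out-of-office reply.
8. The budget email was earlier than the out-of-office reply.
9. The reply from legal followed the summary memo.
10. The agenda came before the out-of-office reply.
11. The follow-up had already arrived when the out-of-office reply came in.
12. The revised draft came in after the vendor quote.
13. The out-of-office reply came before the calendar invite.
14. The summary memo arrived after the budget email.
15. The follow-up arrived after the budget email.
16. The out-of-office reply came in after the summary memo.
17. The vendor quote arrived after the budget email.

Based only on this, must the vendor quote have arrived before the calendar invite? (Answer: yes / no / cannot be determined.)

yes

Chain the constraints: the vendor quote → the revised draft → the out-of-office reply → the calendar invite. Each link is directly stated, so the vendor quote comes before the calendar invite.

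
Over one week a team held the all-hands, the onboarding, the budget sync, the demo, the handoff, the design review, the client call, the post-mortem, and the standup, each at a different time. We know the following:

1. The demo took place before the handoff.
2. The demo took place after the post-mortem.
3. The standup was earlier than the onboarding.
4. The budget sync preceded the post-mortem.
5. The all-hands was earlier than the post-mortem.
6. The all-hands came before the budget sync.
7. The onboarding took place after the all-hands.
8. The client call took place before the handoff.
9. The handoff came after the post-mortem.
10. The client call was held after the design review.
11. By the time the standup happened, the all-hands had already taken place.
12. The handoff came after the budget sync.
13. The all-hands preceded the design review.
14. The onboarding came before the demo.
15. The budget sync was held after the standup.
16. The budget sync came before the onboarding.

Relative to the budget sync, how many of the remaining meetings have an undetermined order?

2

Forced before the budget sync: the all-hands and the standup; forced after the budget sync: the demo, the handoff, the onboarding, and the post-mortem.
That leaves the client call and the design review with no forced order relative to the budget sync — 2.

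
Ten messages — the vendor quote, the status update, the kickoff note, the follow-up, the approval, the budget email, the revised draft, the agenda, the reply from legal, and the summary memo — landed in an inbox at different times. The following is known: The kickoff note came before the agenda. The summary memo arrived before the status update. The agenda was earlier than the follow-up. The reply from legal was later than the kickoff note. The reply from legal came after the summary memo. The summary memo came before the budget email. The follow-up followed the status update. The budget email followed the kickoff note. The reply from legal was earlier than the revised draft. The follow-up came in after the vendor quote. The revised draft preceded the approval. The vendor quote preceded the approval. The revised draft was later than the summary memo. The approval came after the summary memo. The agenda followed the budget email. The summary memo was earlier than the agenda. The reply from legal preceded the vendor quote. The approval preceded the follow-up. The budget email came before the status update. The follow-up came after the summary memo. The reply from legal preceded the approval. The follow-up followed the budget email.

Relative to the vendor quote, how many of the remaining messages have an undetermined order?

Forced before the vendor quote: the kickoff note, the reply from legal, and the summary memo; forced after the vendor quote: the approval and the follow-up.
That leaves the agenda, the budget email, the revised draft, and the status update with no forced order relative to the vendor quote — 4.

4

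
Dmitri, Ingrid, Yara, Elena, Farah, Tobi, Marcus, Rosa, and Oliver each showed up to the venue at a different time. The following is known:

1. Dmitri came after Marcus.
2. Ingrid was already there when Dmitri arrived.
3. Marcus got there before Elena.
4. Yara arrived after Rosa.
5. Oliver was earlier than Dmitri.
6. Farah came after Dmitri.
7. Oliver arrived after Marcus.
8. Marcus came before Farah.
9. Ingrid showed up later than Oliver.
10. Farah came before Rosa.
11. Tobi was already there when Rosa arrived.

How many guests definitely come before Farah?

4

Directly stated before Farah: Dmitri and Marcus.
Ingrid reaches Farah via Ingrid → Dmitri → Farah.
Oliver reaches Farah via Oliver → Dmitri → Farah.
That's Dmitri, Ingrid, Marcus, and Oliver — 4 in all.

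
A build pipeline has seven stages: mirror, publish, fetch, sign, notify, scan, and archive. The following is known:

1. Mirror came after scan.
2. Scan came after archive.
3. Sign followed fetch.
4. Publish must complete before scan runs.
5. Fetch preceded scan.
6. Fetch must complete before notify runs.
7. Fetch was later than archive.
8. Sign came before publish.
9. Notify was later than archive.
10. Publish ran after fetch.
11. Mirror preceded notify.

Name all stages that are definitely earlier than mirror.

archive, fetch, publish, scan, sign

Directly stated before mirror: scan.
Archive reaches mirror via archive → scan → mirror.
Fetch reaches mirror via fetch → scan → mirror.
Publish reaches mirror via publish → scan → mirror.
Likewise sign reaches mirror by chaining the stated constraints.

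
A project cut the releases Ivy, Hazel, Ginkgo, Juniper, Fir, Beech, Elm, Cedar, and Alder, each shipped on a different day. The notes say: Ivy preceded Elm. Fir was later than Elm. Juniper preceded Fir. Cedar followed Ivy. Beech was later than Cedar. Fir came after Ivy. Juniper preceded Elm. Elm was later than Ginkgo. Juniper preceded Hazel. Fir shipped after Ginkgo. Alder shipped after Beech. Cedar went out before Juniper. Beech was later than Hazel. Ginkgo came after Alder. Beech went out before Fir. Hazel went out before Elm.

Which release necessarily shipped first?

Ivy has a chain of constraints placing it before every other release, so Ivy must be first.

Ivy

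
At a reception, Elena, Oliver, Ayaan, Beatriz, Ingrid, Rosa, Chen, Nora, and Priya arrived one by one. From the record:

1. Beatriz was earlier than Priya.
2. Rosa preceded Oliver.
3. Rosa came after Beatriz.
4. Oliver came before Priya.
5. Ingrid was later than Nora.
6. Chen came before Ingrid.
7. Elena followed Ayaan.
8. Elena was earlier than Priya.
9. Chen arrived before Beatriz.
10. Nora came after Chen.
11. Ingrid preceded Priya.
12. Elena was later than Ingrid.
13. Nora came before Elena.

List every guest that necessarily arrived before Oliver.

Beatriz, Chen, Rosa

Directly stated before Oliver: Rosa.
Beatriz reaches Oliver via Beatriz → Rosa → Oliver.
Chen reaches Oliver via Chen → Beatriz → Rosa → Oliver.
No chain forces Elena (or any of the others) ahead of Oliver.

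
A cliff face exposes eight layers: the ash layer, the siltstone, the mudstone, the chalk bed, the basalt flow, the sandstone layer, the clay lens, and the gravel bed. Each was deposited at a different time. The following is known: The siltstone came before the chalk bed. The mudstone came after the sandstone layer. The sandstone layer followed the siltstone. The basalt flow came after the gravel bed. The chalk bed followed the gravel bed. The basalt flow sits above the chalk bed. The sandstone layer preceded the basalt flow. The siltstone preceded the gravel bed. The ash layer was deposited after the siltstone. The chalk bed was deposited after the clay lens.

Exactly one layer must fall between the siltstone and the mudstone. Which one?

Tracing the constraints gives the siltstone → the sandstone layer → the mudstone, so the sandstone layer sits after the siltstone and before the mudstone.
No other layer is forced both after the siltstone and before the mudstone.

the sandstone layer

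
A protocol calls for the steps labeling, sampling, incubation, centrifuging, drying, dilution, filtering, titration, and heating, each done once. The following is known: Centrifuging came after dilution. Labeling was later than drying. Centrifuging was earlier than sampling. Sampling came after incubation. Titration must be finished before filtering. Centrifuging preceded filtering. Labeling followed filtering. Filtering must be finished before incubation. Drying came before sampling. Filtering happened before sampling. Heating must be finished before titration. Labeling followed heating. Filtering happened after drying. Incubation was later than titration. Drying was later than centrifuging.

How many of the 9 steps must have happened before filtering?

Directly stated before filtering: centrifuging, drying, and titration.
Dilution reaches filtering via dilution → centrifuging → filtering.
Heating reaches filtering via heating → titration → filtering.
No chain forces labeling (or any of the others) ahead of filtering.
That's centrifuging, dilution, drying, heating, and titration — 5 in all.

5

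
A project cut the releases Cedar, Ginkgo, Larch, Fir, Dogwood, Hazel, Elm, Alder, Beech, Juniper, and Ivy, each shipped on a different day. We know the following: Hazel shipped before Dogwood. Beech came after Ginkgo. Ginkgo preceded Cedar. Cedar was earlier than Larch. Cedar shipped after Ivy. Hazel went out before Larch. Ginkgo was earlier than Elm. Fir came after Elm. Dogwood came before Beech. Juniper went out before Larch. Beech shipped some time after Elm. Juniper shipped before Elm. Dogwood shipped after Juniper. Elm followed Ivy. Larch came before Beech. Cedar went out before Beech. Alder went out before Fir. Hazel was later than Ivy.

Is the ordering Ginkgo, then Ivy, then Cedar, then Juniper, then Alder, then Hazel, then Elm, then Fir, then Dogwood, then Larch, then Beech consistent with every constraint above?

Check each stated constraint against the proposed order — e.g. Cedar is ahead of Beech; Ginkgo is ahead of Beech. Every pair is in the required order; nothing is violated.

yes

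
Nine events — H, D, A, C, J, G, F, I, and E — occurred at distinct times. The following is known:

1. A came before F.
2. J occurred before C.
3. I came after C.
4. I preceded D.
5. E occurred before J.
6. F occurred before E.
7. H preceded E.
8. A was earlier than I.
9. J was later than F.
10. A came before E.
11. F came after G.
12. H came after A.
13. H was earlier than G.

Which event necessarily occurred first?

A has a chain of constraints placing it before every other event, so A must be first.

A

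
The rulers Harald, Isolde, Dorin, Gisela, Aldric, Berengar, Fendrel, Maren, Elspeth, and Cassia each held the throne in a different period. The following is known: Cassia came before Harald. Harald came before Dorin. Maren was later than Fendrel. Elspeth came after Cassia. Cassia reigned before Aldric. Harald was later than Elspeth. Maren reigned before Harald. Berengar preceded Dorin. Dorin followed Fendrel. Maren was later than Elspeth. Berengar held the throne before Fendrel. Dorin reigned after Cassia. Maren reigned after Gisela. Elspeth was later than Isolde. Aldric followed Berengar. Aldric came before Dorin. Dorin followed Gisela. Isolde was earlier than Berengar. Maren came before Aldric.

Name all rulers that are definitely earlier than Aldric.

Directly stated before Aldric: Berengar, Cassia, and Maren.
Elspeth reaches Aldric via Elspeth → Maren → Aldric.
Fendrel reaches Aldric via Fendrel → Maren → Aldric.
Gisela reaches Aldric via Gisela → Maren → Aldric.
Likewise Isolde reaches Aldric by chaining the stated constraints.
No chain forces Dorin (or any of the others) ahead of Aldric.

Berengar, Cassia, Elspeth, Fendrel, Gisela, Isolde, Maren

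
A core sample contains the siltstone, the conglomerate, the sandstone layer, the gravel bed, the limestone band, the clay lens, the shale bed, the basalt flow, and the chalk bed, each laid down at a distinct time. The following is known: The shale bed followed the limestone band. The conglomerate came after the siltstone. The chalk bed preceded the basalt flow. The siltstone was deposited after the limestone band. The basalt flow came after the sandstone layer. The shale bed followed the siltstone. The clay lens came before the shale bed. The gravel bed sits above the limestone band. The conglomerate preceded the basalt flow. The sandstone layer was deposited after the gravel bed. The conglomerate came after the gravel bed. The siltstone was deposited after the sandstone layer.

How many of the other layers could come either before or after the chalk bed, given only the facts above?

7

Forced after the chalk bed: the basalt flow.
That leaves the clay lens, the conglomerate, the gravel bed, the limestone band, the sandstone layer, the shale bed, and the siltstone with no forced order relative to the chalk bed — 7.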